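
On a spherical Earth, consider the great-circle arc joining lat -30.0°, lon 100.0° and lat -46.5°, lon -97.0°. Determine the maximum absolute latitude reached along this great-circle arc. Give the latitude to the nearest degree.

≈ -80°

The great circle lies in the plane with unit normal n̂ = (p₁ × p₂)/|p₁ × p₂|.
Here n̂_z ≈ +0.178; the vertex latitude is φ_max = arccos|n̂_z| ≈ 79.7°.
Check via Clairaut: cos φ_max = |cos φ₁| · sin C = cos(30.0°)·sin(168.1°) ≈ 0.178, again giving ≈ 79.7°.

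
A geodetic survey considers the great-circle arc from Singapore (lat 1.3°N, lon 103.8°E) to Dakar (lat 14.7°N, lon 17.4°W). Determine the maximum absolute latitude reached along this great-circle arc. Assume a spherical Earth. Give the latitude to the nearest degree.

≈ 18°N

The great circle lies in the plane with unit normal n̂ = (p₁ × p₂)/|p₁ × p₂|.
Here n̂_z ≈ -0.952; the vertex latitude is φ_max = arccos|n̂_z| ≈ 17.8°.
Check via Clairaut: cos φ_max = |cos φ₁| · sin C = cos(1.3°)·sin(72.2°) ≈ 0.952, again giving ≈ 17.8°.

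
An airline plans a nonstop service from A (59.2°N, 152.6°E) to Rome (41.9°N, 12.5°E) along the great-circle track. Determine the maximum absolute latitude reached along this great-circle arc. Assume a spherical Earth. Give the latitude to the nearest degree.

The great circle lies in the plane with unit normal n̂ = (p₁ × p₂)/|p₁ × p₂|.
Here n̂_z ≈ -0.255; the vertex latitude is φ_max = arccos|n̂_z| ≈ 75.2°.
Check via Clairaut: cos φ_max = |cos φ₁| · sin C = cos(59.2°)·sin(29.8°) ≈ 0.255, again giving ≈ 75.2°.

≈ 75°N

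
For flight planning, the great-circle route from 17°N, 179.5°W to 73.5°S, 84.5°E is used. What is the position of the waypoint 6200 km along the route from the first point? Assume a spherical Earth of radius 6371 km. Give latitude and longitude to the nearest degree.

The haversine formula gives a central angle δ ≈ 1.885 rad (108.0°) between the endpoints. The total great-circle distance is δ·R ≈ 1.885 × 6371 ≈ 12007 km, so the target fraction is f = 6200/12007 ≈ 0.516.
Interpolate at f ≈ 0.516 with slerp weights a = sin((1−f)δ)/sin δ ≈ 0.831, b = sin(fδ)/sin δ ≈ 0.869.
p = a·p₁ + b·p₂ ≈ (-0.771, 0.239, -0.590); φ = arcsin(p_z) ≈ -36.18°, λ = atan2(p_y, p_x) ≈ 162.79°.

≈ 36°S, 163°E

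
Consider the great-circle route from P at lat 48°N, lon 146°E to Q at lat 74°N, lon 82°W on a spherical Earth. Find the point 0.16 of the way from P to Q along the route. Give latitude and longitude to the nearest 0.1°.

The haversine formula gives a central angle δ ≈ 0.939 rad (53.8°) between the endpoints.
Interpolate at f = 0.16 with slerp weights a = sin((1−f)δ)/sin δ ≈ 0.879, b = sin(fδ)/sin δ ≈ 0.185.
p = a·p₁ + b·p₂ ≈ (-0.481, 0.278, 0.832); φ = arcsin(p_z) ≈ 56.26°, λ = atan2(p_y, p_x) ≈ 149.92°.

≈ lat 56.3°N, lon 149.9°E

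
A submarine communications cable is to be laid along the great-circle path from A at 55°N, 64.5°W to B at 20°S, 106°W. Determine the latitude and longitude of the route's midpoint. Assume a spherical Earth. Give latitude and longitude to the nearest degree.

Convert each endpoint to a unit vector on the sphere (x = cos φ cos λ, y = cos φ sin λ, z = sin φ).
The central angle between the endpoints is δ = arccos(p₁·p₂) ≈ 1.447 rad (82.9°).
Interpolate at f = 1/2 with slerp weights a = sin((1−f)δ)/sin δ ≈ 0.667, b = sin(fδ)/sin δ ≈ 0.667.
p = a·p₁ + b·p₂ ≈ (-0.008, -0.948, 0.318); φ = arcsin(p_z) ≈ 18.56°, λ = atan2(p_y, p_x) ≈ -90.49°.

≈ 19°N, 90°W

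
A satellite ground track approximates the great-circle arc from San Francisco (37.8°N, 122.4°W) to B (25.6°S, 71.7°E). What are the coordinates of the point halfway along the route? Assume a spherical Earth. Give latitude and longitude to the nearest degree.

≈ (38°N, 127°E)

From cos δ = sin φ₁ sin φ₂ + cos φ₁ cos φ₂ cos Δλ, the central angle is δ ≈ 2.844 rad (162.9°).
Interpolate at f = 1/2 with slerp weights a = sin((1−f)δ)/sin δ ≈ 3.369, b = sin(fδ)/sin δ ≈ 3.369.
p = a·p₁ + b·p₂ ≈ (-0.472, 0.637, 0.609); φ = arcsin(p_z) ≈ 37.53°, λ = atan2(p_y, p_x) ≈ 126.56°.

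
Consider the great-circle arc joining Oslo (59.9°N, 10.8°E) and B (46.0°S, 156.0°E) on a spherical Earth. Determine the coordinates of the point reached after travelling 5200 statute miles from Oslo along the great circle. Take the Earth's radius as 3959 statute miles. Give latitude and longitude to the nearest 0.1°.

≈ (22.0°N, 109.4°E)

Convert each endpoint to a unit vector on the sphere (x = cos φ cos λ, y = cos φ sin λ, z = sin φ).
The central angle between the endpoints is δ = arccos(p₁·p₂) ≈ 2.710 rad (155.3°). The total great-circle distance is δ·R ≈ 2.710 × 3959 ≈ 10730 mi, so the target fraction is f = 5200/10730 ≈ 0.485.
Interpolate at f ≈ 0.485 with slerp weights a = sin((1−f)δ)/sin δ ≈ 2.356, b = sin(fδ)/sin δ ≈ 2.313.
p = a·p₁ + b·p₂ ≈ (-0.307, 0.875, 0.374); φ = arcsin(p_z) ≈ 21.97°, λ = atan2(p_y, p_x) ≈ 109.36°.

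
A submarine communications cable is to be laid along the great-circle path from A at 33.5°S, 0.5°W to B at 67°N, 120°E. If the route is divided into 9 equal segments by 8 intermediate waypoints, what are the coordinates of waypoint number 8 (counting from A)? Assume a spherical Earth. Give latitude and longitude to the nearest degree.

≈ 66°N, 83°E

Write both endpoints as unit vectors p₁, p₂ with components (cos φ cos λ, cos φ sin λ, sin φ).
The central angle between the endpoints is δ = arccos(p₁·p₂) ≈ 2.310 rad (132.3°).
Interpolate at f = 8/9 with slerp weights a = sin((1−f)δ)/sin δ ≈ 0.343, b = sin(fδ)/sin δ ≈ 1.198.
p = a·p₁ + b·p₂ ≈ (0.052, 0.403, 0.914); φ = arcsin(p_z) ≈ 66.02°, λ = atan2(p_y, p_x) ≈ 82.63°.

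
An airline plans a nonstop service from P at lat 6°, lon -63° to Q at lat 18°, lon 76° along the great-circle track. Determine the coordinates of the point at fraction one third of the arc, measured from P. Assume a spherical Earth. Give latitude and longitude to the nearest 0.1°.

Convert each endpoint to a unit vector on the sphere (x = cos φ cos λ, y = cos φ sin λ, z = sin φ).
The central angle between the endpoints is δ = arccos(p₁·p₂) ≈ 2.321 rad (133.0°).
Interpolate at f = 1/3 with slerp weights a = sin((1−f)δ)/sin δ ≈ 1.366, b = sin(fδ)/sin δ ≈ 0.955.
p = a·p₁ + b·p₂ ≈ (0.836, -0.330, 0.438); φ = arcsin(p_z) ≈ 25.97°, λ = atan2(p_y, p_x) ≈ -21.50°.

≈ lat 26.0°, lon -21.5°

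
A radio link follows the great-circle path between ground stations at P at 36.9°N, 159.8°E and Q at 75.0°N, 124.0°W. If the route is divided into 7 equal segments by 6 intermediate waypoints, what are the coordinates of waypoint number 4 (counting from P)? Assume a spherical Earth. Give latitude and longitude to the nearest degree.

≈ 63°N, 180°E

Write both endpoints as unit vectors p₁, p₂ with components (cos φ cos λ, cos φ sin λ, sin φ).
The central angle between the endpoints is δ = arccos(p₁·p₂) ≈ 0.890 rad (51.0°).
Interpolate at f = 4/7 with slerp weights a = sin((1−f)δ)/sin δ ≈ 0.479, b = sin(fδ)/sin δ ≈ 0.627.
p = a·p₁ + b·p₂ ≈ (-0.450, -0.002, 0.893); φ = arcsin(p_z) ≈ 63.24°, λ = atan2(p_y, p_x) ≈ -179.72°.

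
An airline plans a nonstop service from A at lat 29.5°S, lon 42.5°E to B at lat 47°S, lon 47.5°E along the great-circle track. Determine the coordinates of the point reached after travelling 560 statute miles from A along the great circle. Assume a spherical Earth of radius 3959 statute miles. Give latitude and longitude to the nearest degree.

≈ lat 37°S, lon 44°E

Write both endpoints as unit vectors p₁, p₂ with components (cos φ cos λ, cos φ sin λ, sin φ).
The central angle between the endpoints is δ = arccos(p₁·p₂) ≈ 0.313 rad (17.9°). The total great-circle distance is δ·R ≈ 0.313 × 3959 ≈ 1239 mi, so the target fraction is f = 560/1239 ≈ 0.452.
Interpolate at f ≈ 0.452 with slerp weights a = sin((1−f)δ)/sin δ ≈ 0.554, b = sin(fδ)/sin δ ≈ 0.458.
p = a·p₁ + b·p₂ ≈ (0.567, 0.556, -0.608); φ = arcsin(p_z) ≈ -37.44°, λ = atan2(p_y, p_x) ≈ 44.47°.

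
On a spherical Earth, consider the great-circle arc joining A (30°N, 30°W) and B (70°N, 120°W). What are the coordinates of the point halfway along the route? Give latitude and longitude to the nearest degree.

≈ (57°N, 52°W)

Convert each endpoint to a unit vector on the sphere (x = cos φ cos λ, y = cos φ sin λ, z = sin φ).
The central angle between the endpoints is δ = arccos(p₁·p₂) ≈ 1.082 rad (62.0°).
Interpolate at f = 1/2 with slerp weights a = sin((1−f)δ)/sin δ ≈ 0.583, b = sin(fδ)/sin δ ≈ 0.583.
p = a·p₁ + b·p₂ ≈ (0.338, -0.425, 0.840); φ = arcsin(p_z) ≈ 57.11°, λ = atan2(p_y, p_x) ≈ -51.55°.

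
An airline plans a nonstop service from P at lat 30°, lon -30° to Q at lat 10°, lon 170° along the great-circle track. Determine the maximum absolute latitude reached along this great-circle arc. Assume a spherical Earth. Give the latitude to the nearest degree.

The great circle lies in the plane with unit normal n̂ = (p₁ × p₂)/|p₁ × p₂|.
Here n̂_z ≈ -0.417; the vertex latitude is φ_max = arccos|n̂_z| ≈ 65.4°.

≈ 65°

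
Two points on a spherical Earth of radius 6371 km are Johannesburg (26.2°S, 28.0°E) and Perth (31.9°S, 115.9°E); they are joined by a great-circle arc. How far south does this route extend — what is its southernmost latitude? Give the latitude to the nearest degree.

The great circle lies in the plane with unit normal n̂ = (p₁ × p₂)/|p₁ × p₂|.
Here n̂_z ≈ +0.789; the vertex latitude is φ_max = arccos|n̂_z| ≈ 37.9°.
Check via Clairaut: cos φ_max = |cos φ₁| · sin C = cos(26.2°)·sin(118.5°) ≈ 0.789, again giving ≈ 37.9°.

≈ 38°S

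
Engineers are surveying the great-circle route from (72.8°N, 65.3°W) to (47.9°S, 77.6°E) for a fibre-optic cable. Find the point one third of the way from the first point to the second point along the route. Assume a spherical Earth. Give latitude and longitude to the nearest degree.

Convert each endpoint to a unit vector on the sphere (x = cos φ cos λ, y = cos φ sin λ, z = sin φ).
The central angle between the endpoints is δ = arccos(p₁·p₂) ≈ 2.620 rad (150.1°).
Interpolate at f = 1/3 with slerp weights a = sin((1−f)δ)/sin δ ≈ 1.975, b = sin(fδ)/sin δ ≈ 1.538.
p = a·p₁ + b·p₂ ≈ (0.465, 0.476, 0.746); φ = arcsin(p_z) ≈ 48.25°, λ = atan2(p_y, p_x) ≈ 45.65°.

≈ (48°N, 46°E)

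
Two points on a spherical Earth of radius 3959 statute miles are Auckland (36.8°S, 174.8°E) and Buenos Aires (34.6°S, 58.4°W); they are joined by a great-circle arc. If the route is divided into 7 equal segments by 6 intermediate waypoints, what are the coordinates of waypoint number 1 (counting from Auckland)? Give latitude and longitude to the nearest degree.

From cos δ = sin φ₁ sin φ₂ + cos φ₁ cos φ₂ cos Δλ, the central angle is δ ≈ 1.625 rad (93.1°).
Interpolate at f = 1/7 with slerp weights a = sin((1−f)δ)/sin δ ≈ 0.986, b = sin(fδ)/sin δ ≈ 0.230.
p = a·p₁ + b·p₂ ≈ (-0.687, -0.090, -0.721); φ = arcsin(p_z) ≈ -46.17°, λ = atan2(p_y, p_x) ≈ -172.53°.

≈ 46°S, 173°W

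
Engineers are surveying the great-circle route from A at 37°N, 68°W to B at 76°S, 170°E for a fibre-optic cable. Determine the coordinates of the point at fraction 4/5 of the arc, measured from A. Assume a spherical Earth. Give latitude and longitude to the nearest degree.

≈ 65°S, 108°W

Write both endpoints as unit vectors p₁, p₂ with components (cos φ cos λ, cos φ sin λ, sin φ).
The central angle between the endpoints is δ = arccos(p₁·p₂) ≈ 2.327 rad (133.3°).
Interpolate at f = 4/5 with slerp weights a = sin((1−f)δ)/sin δ ≈ 0.617, b = sin(fδ)/sin δ ≈ 1.317.
p = a·p₁ + b·p₂ ≈ (-0.129, -0.402, -0.907); φ = arcsin(p_z) ≈ -65.05°, λ = atan2(p_y, p_x) ≈ -107.83°.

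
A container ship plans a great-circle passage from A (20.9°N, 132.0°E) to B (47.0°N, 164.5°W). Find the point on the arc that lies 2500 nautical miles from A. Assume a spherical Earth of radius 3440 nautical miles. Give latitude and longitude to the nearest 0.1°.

The haversine formula gives a central angle δ ≈ 0.994 rad (57.0°) between the endpoints. The total great-circle distance is δ·R ≈ 0.994 × 3440 ≈ 3420 nmi, so the target fraction is f = 2500/3420 ≈ 0.731.
Interpolate at f ≈ 0.731 with slerp weights a = sin((1−f)δ)/sin δ ≈ 0.315, b = sin(fδ)/sin δ ≈ 0.793.
p = a·p₁ + b·p₂ ≈ (-0.718, 0.074, 0.692); φ = arcsin(p_z) ≈ 43.80°, λ = atan2(p_y, p_x) ≈ 174.08°.

≈ (43.8°N, 174.1°E)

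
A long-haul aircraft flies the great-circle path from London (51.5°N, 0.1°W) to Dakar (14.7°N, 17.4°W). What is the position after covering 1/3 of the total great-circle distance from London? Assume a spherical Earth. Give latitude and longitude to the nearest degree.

Convert each endpoint to a unit vector on the sphere (x = cos φ cos λ, y = cos φ sin λ, z = sin φ).
The central angle between the endpoints is δ = arccos(p₁·p₂) ≈ 0.686 rad (39.3°).
Interpolate at f = 1/3 with slerp weights a = sin((1−f)δ)/sin δ ≈ 0.697, b = sin(fδ)/sin δ ≈ 0.358.
p = a·p₁ + b·p₂ ≈ (0.764, -0.104, 0.636); φ = arcsin(p_z) ≈ 39.52°, λ = atan2(p_y, p_x) ≈ -7.77°.

≈ 40°N, 8°W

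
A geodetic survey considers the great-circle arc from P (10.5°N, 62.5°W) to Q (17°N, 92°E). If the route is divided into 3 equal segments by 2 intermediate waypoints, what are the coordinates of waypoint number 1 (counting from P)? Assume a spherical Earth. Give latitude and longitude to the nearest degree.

≈ (41°N, 21°W)

From cos δ = sin φ₁ sin φ₂ + cos φ₁ cos φ₂ cos Δλ, the central angle is δ ≈ 2.490 rad (142.7°).
Interpolate at f = 1/3 with slerp weights a = sin((1−f)δ)/sin δ ≈ 1.643, b = sin(fδ)/sin δ ≈ 1.218.
p = a·p₁ + b·p₂ ≈ (0.705, -0.269, 0.656); φ = arcsin(p_z) ≈ 40.96°, λ = atan2(p_y, p_x) ≈ -20.90°.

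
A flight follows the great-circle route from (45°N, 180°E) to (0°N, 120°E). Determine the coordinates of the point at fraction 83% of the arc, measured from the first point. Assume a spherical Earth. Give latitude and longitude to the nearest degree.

≈ (9°N, 128°E)

Convert each endpoint to a unit vector on the sphere (x = cos φ cos λ, y = cos φ sin λ, z = sin φ).
The central angle between the endpoints is δ = arccos(p₁·p₂) ≈ 1.209 rad (69.3°).
Interpolate at f = 0.83 with slerp weights a = sin((1−f)δ)/sin δ ≈ 0.218, b = sin(fδ)/sin δ ≈ 0.902.
p = a·p₁ + b·p₂ ≈ (-0.605, 0.781, 0.154); φ = arcsin(p_z) ≈ 8.88°, λ = atan2(p_y, p_x) ≈ 127.77°.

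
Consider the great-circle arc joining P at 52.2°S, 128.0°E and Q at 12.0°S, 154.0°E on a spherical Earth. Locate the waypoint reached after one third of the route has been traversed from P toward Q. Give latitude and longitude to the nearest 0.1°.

From cos δ = sin φ₁ sin φ₂ + cos φ₁ cos φ₂ cos Δλ, the central angle is δ ≈ 0.791 rad (45.3°).
Interpolate at f = 1/3 with slerp weights a = sin((1−f)δ)/sin δ ≈ 0.708, b = sin(fδ)/sin δ ≈ 0.367.
p = a·p₁ + b·p₂ ≈ (-0.589, 0.499, -0.635); φ = arcsin(p_z) ≈ -39.45°, λ = atan2(p_y, p_x) ≈ 139.74°.

≈ 39.5°S, 139.7°E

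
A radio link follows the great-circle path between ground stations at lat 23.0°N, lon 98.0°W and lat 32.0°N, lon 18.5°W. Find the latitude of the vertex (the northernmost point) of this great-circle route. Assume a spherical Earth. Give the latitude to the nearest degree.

≈ 35°N

The great circle lies in the plane with unit normal n̂ = (p₁ × p₂)/|p₁ × p₂|.
Here n̂_z ≈ +0.819; the vertex latitude is φ_max = arccos|n̂_z| ≈ 35.0°.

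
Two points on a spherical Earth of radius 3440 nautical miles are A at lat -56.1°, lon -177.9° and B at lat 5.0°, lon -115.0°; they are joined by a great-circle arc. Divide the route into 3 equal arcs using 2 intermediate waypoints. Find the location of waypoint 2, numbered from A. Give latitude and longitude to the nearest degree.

Write both endpoints as unit vectors p₁, p₂ with components (cos φ cos λ, cos φ sin λ, sin φ).
The central angle between the endpoints is δ = arccos(p₁·p₂) ≈ 1.389 rad (79.6°).
Interpolate at f = 2/3 with slerp weights a = sin((1−f)δ)/sin δ ≈ 0.454, b = sin(fδ)/sin δ ≈ 0.813.
p = a·p₁ + b·p₂ ≈ (-0.595, -0.743, -0.306); φ = arcsin(p_z) ≈ -17.82°, λ = atan2(p_y, p_x) ≈ -128.70°.

≈ lat -18°, lon -129°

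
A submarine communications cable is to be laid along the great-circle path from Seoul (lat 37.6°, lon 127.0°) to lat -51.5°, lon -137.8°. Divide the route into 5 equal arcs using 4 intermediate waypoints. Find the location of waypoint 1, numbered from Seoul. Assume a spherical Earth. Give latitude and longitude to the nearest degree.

Convert each endpoint to a unit vector on the sphere (x = cos φ cos λ, y = cos φ sin λ, z = sin φ).
The central angle between the endpoints is δ = arccos(p₁·p₂) ≈ 2.120 rad (121.5°).
Interpolate at f = 1/5 with slerp weights a = sin((1−f)δ)/sin δ ≈ 1.163, b = sin(fδ)/sin δ ≈ 0.482.
p = a·p₁ + b·p₂ ≈ (-0.777, 0.534, 0.332); φ = arcsin(p_z) ≈ 19.41°, λ = atan2(p_y, p_x) ≈ 145.49°.

≈ lat 19°, lon 145°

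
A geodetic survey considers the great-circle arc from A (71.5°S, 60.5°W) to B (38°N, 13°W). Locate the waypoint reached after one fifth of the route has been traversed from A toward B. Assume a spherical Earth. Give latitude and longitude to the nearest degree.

≈ (51°S, 37°W)

Convert each endpoint to a unit vector on the sphere (x = cos φ cos λ, y = cos φ sin λ, z = sin φ).
The central angle between the endpoints is δ = arccos(p₁·p₂) ≈ 1.999 rad (114.5°).
Interpolate at f = 1/5 with slerp weights a = sin((1−f)δ)/sin δ ≈ 1.099, b = sin(fδ)/sin δ ≈ 0.428.
p = a·p₁ + b·p₂ ≈ (0.500, -0.379, -0.779); φ = arcsin(p_z) ≈ -51.13°, λ = atan2(p_y, p_x) ≈ -37.17°.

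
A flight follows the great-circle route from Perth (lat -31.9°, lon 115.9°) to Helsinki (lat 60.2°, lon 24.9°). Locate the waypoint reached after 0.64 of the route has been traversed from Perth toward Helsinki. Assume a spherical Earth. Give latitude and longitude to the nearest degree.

Write both endpoints as unit vectors p₁, p₂ with components (cos φ cos λ, cos φ sin λ, sin φ).
The central angle between the endpoints is δ = arccos(p₁·p₂) ≈ 2.055 rad (117.8°).
Interpolate at f = 0.64 with slerp weights a = sin((1−f)δ)/sin δ ≈ 0.762, b = sin(fδ)/sin δ ≈ 1.094.
p = a·p₁ + b·p₂ ≈ (0.210, 0.811, 0.546); φ = arcsin(p_z) ≈ 33.11°, λ = atan2(p_y, p_x) ≈ 75.46°.

≈ lat 33°, lon 75°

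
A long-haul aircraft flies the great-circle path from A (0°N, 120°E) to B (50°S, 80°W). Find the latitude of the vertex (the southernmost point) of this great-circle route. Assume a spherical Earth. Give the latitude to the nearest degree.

≈ 74°S

The great circle lies in the plane with unit normal n̂ = (p₁ × p₂)/|p₁ × p₂|.
Here n̂_z ≈ +0.276; the vertex latitude is φ_max = arccos|n̂_z| ≈ 74.0°.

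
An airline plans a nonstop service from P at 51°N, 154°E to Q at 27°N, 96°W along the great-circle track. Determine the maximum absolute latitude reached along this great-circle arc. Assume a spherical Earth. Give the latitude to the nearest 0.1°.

The great circle lies in the plane with unit normal n̂ = (p₁ × p₂)/|p₁ × p₂|.
Here n̂_z ≈ +0.534; the vertex latitude is φ_max = arccos|n̂_z| ≈ 57.7°.
Check via Clairaut: cos φ_max = |cos φ₁| · sin C = cos(51.0°)·sin(58.0°) ≈ 0.534, again giving ≈ 57.7°.

≈ 57.7°N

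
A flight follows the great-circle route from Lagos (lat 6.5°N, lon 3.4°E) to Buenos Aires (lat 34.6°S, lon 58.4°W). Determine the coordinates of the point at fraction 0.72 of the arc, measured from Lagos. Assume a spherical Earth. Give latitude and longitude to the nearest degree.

≈ lat 25°S, lon 38°W

Convert each endpoint to a unit vector on the sphere (x = cos φ cos λ, y = cos φ sin λ, z = sin φ).
The central angle between the endpoints is δ = arccos(p₁·p₂) ≈ 1.243 rad (71.2°).
Interpolate at f = 0.72 with slerp weights a = sin((1−f)δ)/sin δ ≈ 0.360, b = sin(fδ)/sin δ ≈ 0.824.
p = a·p₁ + b·p₂ ≈ (0.713, -0.556, -0.427); φ = arcsin(p_z) ≈ -25.29°, λ = atan2(p_y, p_x) ≈ -37.98°.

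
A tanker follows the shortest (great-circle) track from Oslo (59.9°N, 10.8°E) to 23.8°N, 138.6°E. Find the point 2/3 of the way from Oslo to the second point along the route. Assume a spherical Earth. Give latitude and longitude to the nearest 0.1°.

≈ 49.2°N, 121.6°E

The haversine formula gives a central angle δ ≈ 1.503 rad (86.1°) between the endpoints.
Interpolate at f = 2/3 with slerp weights a = sin((1−f)δ)/sin δ ≈ 0.481, b = sin(fδ)/sin δ ≈ 0.844.
p = a·p₁ + b·p₂ ≈ (-0.342, 0.556, 0.757); φ = arcsin(p_z) ≈ 49.22°, λ = atan2(p_y, p_x) ≈ 121.62°.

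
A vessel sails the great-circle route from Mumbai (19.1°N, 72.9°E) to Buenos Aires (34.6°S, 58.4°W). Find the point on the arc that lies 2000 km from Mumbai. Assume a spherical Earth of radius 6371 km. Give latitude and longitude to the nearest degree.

From cos δ = sin φ₁ sin φ₂ + cos φ₁ cos φ₂ cos Δλ, the central angle is δ ≈ 2.345 rad (134.4°). The total great-circle distance is δ·R ≈ 2.345 × 6371 ≈ 14940 km, so the target fraction is f = 2000/14940 ≈ 0.134.
Interpolate at f ≈ 0.134 with slerp weights a = sin((1−f)δ)/sin δ ≈ 1.253, b = sin(fδ)/sin δ ≈ 0.432.
p = a·p₁ + b·p₂ ≈ (0.534, 0.829, 0.165); φ = arcsin(p_z) ≈ 9.48°, λ = atan2(p_y, p_x) ≈ 57.19°.

≈ (9°N, 57°E)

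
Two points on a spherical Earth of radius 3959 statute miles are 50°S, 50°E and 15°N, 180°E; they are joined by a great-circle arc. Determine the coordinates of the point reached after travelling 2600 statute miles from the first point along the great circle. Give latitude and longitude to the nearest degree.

≈ 49°S, 110°E

Write both endpoints as unit vectors p₁, p₂ with components (cos φ cos λ, cos φ sin λ, sin φ).
The central angle between the endpoints is δ = arccos(p₁·p₂) ≈ 2.211 rad (126.7°). The total great-circle distance is δ·R ≈ 2.211 × 3959 ≈ 8753 mi, so the target fraction is f = 2600/8753 ≈ 0.297.
Interpolate at f ≈ 0.297 with slerp weights a = sin((1−f)δ)/sin δ ≈ 1.247, b = sin(fδ)/sin δ ≈ 0.761.
p = a·p₁ + b·p₂ ≈ (-0.220, 0.614, -0.758); φ = arcsin(p_z) ≈ -49.29°, λ = atan2(p_y, p_x) ≈ 109.73°.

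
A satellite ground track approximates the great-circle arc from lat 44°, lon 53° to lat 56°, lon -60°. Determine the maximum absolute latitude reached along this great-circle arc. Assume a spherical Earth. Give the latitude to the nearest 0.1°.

The great circle lies in the plane with unit normal n̂ = (p₁ × p₂)/|p₁ × p₂|.
Here n̂_z ≈ -0.408; the vertex latitude is φ_max = arccos|n̂_z| ≈ 65.9°.
Check via Clairaut: cos φ_max = |cos φ₁| · sin C = cos(44.0°)·sin(34.5°) ≈ 0.408, again giving ≈ 65.9°.

≈ 65.9°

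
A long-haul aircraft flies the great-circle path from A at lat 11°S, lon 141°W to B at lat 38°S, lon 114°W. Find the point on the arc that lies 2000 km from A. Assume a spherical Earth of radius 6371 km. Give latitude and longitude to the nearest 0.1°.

From cos δ = sin φ₁ sin φ₂ + cos φ₁ cos φ₂ cos Δλ, the central angle is δ ≈ 0.632 rad (36.2°). The total great-circle distance is δ·R ≈ 0.632 × 6371 ≈ 4028 km, so the target fraction is f = 2000/4028 ≈ 0.497.
Interpolate at f ≈ 0.497 with slerp weights a = sin((1−f)δ)/sin δ ≈ 0.530, b = sin(fδ)/sin δ ≈ 0.523.
p = a·p₁ + b·p₂ ≈ (-0.572, -0.703, -0.423); φ = arcsin(p_z) ≈ -25.01°, λ = atan2(p_y, p_x) ≈ -129.10°.

≈ lat 25.0°S, lon 129.1°W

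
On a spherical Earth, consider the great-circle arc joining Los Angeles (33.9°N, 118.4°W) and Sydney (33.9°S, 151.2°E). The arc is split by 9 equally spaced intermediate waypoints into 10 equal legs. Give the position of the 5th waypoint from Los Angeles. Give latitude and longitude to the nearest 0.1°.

Convert each endpoint to a unit vector on the sphere (x = cos φ cos λ, y = cos φ sin λ, z = sin φ).
The central angle between the endpoints is δ = arccos(p₁·p₂) ≈ 1.892 rad (108.4°).
Interpolate at f = 5/10 with slerp weights a = sin((1−f)δ)/sin δ ≈ 0.855, b = sin(fδ)/sin δ ≈ 0.855.
p = a·p₁ + b·p₂ ≈ (-0.959, -0.282, 0.000); φ = arcsin(p_z) ≈ 0.00°, λ = atan2(p_y, p_x) ≈ -163.60°.

≈ 0.0°N, 163.6°W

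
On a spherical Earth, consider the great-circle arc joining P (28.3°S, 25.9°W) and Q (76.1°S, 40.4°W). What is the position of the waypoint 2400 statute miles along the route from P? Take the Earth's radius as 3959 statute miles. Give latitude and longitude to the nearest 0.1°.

Write both endpoints as unit vectors p₁, p₂ with components (cos φ cos λ, cos φ sin λ, sin φ).
The central angle between the endpoints is δ = arccos(p₁·p₂) ≈ 0.843 rad (48.3°). The total great-circle distance is δ·R ≈ 0.843 × 3959 ≈ 3339 mi, so the target fraction is f = 2400/3339 ≈ 0.719.
Interpolate at f ≈ 0.719 with slerp weights a = sin((1−f)δ)/sin δ ≈ 0.315, b = sin(fδ)/sin δ ≈ 0.763.
p = a·p₁ + b·p₂ ≈ (0.389, -0.240, -0.890); φ = arcsin(p_z) ≈ -62.83°, λ = atan2(p_y, p_x) ≈ -31.67°.

≈ (62.8°S, 31.7°W)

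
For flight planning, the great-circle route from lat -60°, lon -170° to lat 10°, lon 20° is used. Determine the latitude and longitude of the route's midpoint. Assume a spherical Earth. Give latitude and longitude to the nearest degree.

≈ lat -54°, lon 30°

Write both endpoints as unit vectors p₁, p₂ with components (cos φ cos λ, cos φ sin λ, sin φ).
The central angle between the endpoints is δ = arccos(p₁·p₂) ≈ 2.259 rad (129.4°).
Interpolate at f = 1/2 with slerp weights a = sin((1−f)δ)/sin δ ≈ 1.171, b = sin(fδ)/sin δ ≈ 1.171.
p = a·p₁ + b·p₂ ≈ (0.507, 0.293, -0.811); φ = arcsin(p_z) ≈ -54.17°, λ = atan2(p_y, p_x) ≈ 30.00°.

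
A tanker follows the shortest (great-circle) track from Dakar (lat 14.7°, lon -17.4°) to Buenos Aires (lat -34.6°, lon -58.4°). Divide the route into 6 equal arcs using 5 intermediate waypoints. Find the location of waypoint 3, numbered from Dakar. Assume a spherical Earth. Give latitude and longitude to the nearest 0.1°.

≈ lat -10.6°, lon -36.2°

From cos δ = sin φ₁ sin φ₂ + cos φ₁ cos φ₂ cos Δλ, the central angle is δ ≈ 1.096 rad (62.8°).
Interpolate at f = 3/6 with slerp weights a = sin((1−f)δ)/sin δ ≈ 0.586, b = sin(fδ)/sin δ ≈ 0.586.
p = a·p₁ + b·p₂ ≈ (0.793, -0.580, -0.184); φ = arcsin(p_z) ≈ -10.60°, λ = atan2(p_y, p_x) ≈ -36.18°.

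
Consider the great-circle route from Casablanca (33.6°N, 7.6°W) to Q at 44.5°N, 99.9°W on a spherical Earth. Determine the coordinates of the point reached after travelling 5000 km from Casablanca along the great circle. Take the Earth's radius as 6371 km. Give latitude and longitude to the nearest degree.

≈ 50°N, 66°W

Convert each endpoint to a unit vector on the sphere (x = cos φ cos λ, y = cos φ sin λ, z = sin φ).
The central angle between the endpoints is δ = arccos(p₁·p₂) ≈ 1.198 rad (68.7°). The total great-circle distance is δ·R ≈ 1.198 × 6371 ≈ 7634 km, so the target fraction is f = 5000/7634 ≈ 0.655.
Interpolate at f ≈ 0.655 with slerp weights a = sin((1−f)δ)/sin δ ≈ 0.431, b = sin(fδ)/sin δ ≈ 0.759.
p = a·p₁ + b·p₂ ≈ (0.263, -0.581, 0.770); φ = arcsin(p_z) ≈ 50.40°, λ = atan2(p_y, p_x) ≈ -65.63°.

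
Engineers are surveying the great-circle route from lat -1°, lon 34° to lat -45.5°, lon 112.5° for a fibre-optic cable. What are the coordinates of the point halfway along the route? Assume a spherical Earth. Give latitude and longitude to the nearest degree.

≈ lat -29°, lon 65°

Convert each endpoint to a unit vector on the sphere (x = cos φ cos λ, y = cos φ sin λ, z = sin φ).
The central angle between the endpoints is δ = arccos(p₁·p₂) ≈ 1.418 rad (81.2°).
Interpolate at f = 1/2 with slerp weights a = sin((1−f)δ)/sin δ ≈ 0.659, b = sin(fδ)/sin δ ≈ 0.659.
p = a·p₁ + b·p₂ ≈ (0.369, 0.795, -0.481); φ = arcsin(p_z) ≈ -28.77°, λ = atan2(p_y, p_x) ≈ 65.08°.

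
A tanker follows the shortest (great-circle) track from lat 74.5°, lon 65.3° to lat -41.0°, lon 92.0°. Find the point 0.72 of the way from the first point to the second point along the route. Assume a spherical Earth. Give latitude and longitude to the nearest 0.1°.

≈ lat -8.5°, lon 87.8°

Write both endpoints as unit vectors p₁, p₂ with components (cos φ cos λ, cos φ sin λ, sin φ).
The central angle between the endpoints is δ = arccos(p₁·p₂) ≈ 2.040 rad (116.9°).
Interpolate at f = 0.72 with slerp weights a = sin((1−f)δ)/sin δ ≈ 0.606, b = sin(fδ)/sin δ ≈ 1.115.
p = a·p₁ + b·p₂ ≈ (0.038, 0.988, -0.148); φ = arcsin(p_z) ≈ -8.49°, λ = atan2(p_y, p_x) ≈ 87.78°.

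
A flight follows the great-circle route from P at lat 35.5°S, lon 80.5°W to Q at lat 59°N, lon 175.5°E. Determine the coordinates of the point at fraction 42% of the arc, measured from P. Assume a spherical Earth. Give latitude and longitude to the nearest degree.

Write both endpoints as unit vectors p₁, p₂ with components (cos φ cos λ, cos φ sin λ, sin φ).
The central angle between the endpoints is δ = arccos(p₁·p₂) ≈ 2.213 rad (126.8°).
Interpolate at f = 0.42 with slerp weights a = sin((1−f)δ)/sin δ ≈ 1.198, b = sin(fδ)/sin δ ≈ 1.001.
p = a·p₁ + b·p₂ ≈ (-0.353, -0.921, 0.162); φ = arcsin(p_z) ≈ 9.34°, λ = atan2(p_y, p_x) ≈ -110.96°.

≈ lat 9°N, lon 111°W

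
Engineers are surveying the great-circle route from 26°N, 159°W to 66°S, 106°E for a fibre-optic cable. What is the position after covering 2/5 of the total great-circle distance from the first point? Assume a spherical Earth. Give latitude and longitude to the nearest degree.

≈ 16°S, 179°W

From cos δ = sin φ₁ sin φ₂ + cos φ₁ cos φ₂ cos Δλ, the central angle is δ ≈ 2.018 rad (115.6°).
Interpolate at f = 2/5 with slerp weights a = sin((1−f)δ)/sin δ ≈ 1.038, b = sin(fδ)/sin δ ≈ 0.801.
p = a·p₁ + b·p₂ ≈ (-0.961, -0.021, -0.277); φ = arcsin(p_z) ≈ -16.07°, λ = atan2(p_y, p_x) ≈ -178.74°.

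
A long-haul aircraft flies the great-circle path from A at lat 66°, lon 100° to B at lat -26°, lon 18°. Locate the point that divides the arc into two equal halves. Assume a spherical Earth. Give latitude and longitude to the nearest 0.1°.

Convert each endpoint to a unit vector on the sphere (x = cos φ cos λ, y = cos φ sin λ, z = sin φ).
The central angle between the endpoints is δ = arccos(p₁·p₂) ≈ 1.928 rad (110.5°).
Interpolate at f = 1/2 with slerp weights a = sin((1−f)δ)/sin δ ≈ 0.877, b = sin(fδ)/sin δ ≈ 0.877.
p = a·p₁ + b·p₂ ≈ (0.688, 0.595, 0.417); φ = arcsin(p_z) ≈ 24.62°, λ = atan2(p_y, p_x) ≈ 40.86°.

≈ lat 24.6°, lon 40.9°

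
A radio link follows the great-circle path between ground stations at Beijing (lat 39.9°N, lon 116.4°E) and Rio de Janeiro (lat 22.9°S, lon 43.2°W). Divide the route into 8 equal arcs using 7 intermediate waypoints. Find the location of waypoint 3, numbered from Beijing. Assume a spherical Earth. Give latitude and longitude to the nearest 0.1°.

Convert each endpoint to a unit vector on the sphere (x = cos φ cos λ, y = cos φ sin λ, z = sin φ).
The central angle between the endpoints is δ = arccos(p₁·p₂) ≈ 2.719 rad (155.8°).
Interpolate at f = 3/8 with slerp weights a = sin((1−f)δ)/sin δ ≈ 2.418, b = sin(fδ)/sin δ ≈ 2.077.
p = a·p₁ + b·p₂ ≈ (0.570, 0.352, 0.743); φ = arcsin(p_z) ≈ 47.96°, λ = atan2(p_y, p_x) ≈ 31.69°.

≈ lat 48.0°N, lon 31.7°E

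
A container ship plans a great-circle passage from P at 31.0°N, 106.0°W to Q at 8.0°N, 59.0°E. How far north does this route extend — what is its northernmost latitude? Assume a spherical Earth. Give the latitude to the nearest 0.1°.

≈ 70.7°N

The great circle lies in the plane with unit normal n̂ = (p₁ × p₂)/|p₁ × p₂|.
Here n̂_z ≈ +0.331; the vertex latitude is φ_max = arccos|n̂_z| ≈ 70.7°.
Check via Clairaut: cos φ_max = |cos φ₁| · sin C = cos(31.0°)·sin(22.7°) ≈ 0.331, again giving ≈ 70.7°.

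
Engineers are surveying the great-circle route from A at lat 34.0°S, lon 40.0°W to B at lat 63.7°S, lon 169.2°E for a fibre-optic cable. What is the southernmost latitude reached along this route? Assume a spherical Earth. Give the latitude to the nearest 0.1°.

The great circle lies in the plane with unit normal n̂ = (p₁ × p₂)/|p₁ × p₂|.
Here n̂_z ≈ -0.182; the vertex latitude is φ_max = arccos|n̂_z| ≈ 79.5°.

≈ 79.5°S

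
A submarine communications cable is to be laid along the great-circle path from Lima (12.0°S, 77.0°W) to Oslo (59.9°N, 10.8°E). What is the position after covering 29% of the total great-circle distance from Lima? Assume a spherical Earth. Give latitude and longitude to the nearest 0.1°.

Write both endpoints as unit vectors p₁, p₂ with components (cos φ cos λ, cos φ sin λ, sin φ).
The central angle between the endpoints is δ = arccos(p₁·p₂) ≈ 1.733 rad (99.3°).
Interpolate at f = 0.29 with slerp weights a = sin((1−f)δ)/sin δ ≈ 0.955, b = sin(fδ)/sin δ ≈ 0.488.
p = a·p₁ + b·p₂ ≈ (0.451, -0.864, 0.224); φ = arcsin(p_z) ≈ 12.92°, λ = atan2(p_y, p_x) ≈ -62.47°.

≈ 12.9°N, 62.5°W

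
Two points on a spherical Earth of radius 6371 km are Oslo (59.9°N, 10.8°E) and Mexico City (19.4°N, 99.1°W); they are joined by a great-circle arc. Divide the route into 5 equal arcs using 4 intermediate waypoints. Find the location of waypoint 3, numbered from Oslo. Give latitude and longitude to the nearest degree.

≈ 47°N, 77°W

Convert each endpoint to a unit vector on the sphere (x = cos φ cos λ, y = cos φ sin λ, z = sin φ).
The central angle between the endpoints is δ = arccos(p₁·p₂) ≈ 1.444 rad (82.7°).
Interpolate at f = 3/5 with slerp weights a = sin((1−f)δ)/sin δ ≈ 0.550, b = sin(fδ)/sin δ ≈ 0.768.
p = a·p₁ + b·p₂ ≈ (0.157, -0.664, 0.731); φ = arcsin(p_z) ≈ 47.00°, λ = atan2(p_y, p_x) ≈ -76.73°.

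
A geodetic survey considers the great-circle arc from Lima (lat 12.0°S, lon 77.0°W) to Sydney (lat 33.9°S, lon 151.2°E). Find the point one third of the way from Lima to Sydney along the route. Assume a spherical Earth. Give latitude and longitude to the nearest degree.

≈ lat 37°S, lon 109°W

Convert each endpoint to a unit vector on the sphere (x = cos φ cos λ, y = cos φ sin λ, z = sin φ).
The central angle between the endpoints is δ = arccos(p₁·p₂) ≈ 2.010 rad (115.2°).
Interpolate at f = 1/3 with slerp weights a = sin((1−f)δ)/sin δ ≈ 1.076, b = sin(fδ)/sin δ ≈ 0.686.
p = a·p₁ + b·p₂ ≈ (-0.262, -0.751, -0.606); φ = arcsin(p_z) ≈ -37.32°, λ = atan2(p_y, p_x) ≈ -109.26°.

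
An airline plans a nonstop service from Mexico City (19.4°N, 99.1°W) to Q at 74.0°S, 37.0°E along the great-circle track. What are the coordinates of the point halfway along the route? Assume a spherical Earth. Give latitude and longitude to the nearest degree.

The haversine formula gives a central angle δ ≈ 2.102 rad (120.4°) between the endpoints.
Interpolate at f = 1/2 with slerp weights a = sin((1−f)δ)/sin δ ≈ 1.007, b = sin(fδ)/sin δ ≈ 1.007.
p = a·p₁ + b·p₂ ≈ (0.071, -0.771, -0.633); φ = arcsin(p_z) ≈ -39.29°, λ = atan2(p_y, p_x) ≈ -84.70°.

≈ 39°S, 85°W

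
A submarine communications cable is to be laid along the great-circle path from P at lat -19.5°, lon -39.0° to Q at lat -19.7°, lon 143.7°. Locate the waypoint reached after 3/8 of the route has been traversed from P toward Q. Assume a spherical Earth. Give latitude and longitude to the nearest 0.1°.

≈ lat -71.9°, lon -49.4°

Convert each endpoint to a unit vector on the sphere (x = cos φ cos λ, y = cos φ sin λ, z = sin φ).
The central angle between the endpoints is δ = arccos(p₁·p₂) ≈ 2.456 rad (140.7°).
Interpolate at f = 3/8 with slerp weights a = sin((1−f)δ)/sin δ ≈ 1.578, b = sin(fδ)/sin δ ≈ 1.257.
p = a·p₁ + b·p₂ ≈ (0.202, -0.235, -0.951); φ = arcsin(p_z) ≈ -71.92°, λ = atan2(p_y, p_x) ≈ -49.35°.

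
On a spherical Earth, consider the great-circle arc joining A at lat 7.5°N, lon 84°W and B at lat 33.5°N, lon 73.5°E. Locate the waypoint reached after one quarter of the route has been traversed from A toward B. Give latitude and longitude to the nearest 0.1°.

Write both endpoints as unit vectors p₁, p₂ with components (cos φ cos λ, cos φ sin λ, sin φ).
The central angle between the endpoints is δ = arccos(p₁·p₂) ≈ 2.335 rad (133.8°).
Interpolate at f = 1/4 with slerp weights a = sin((1−f)δ)/sin δ ≈ 1.362, b = sin(fδ)/sin δ ≈ 0.763.
p = a·p₁ + b·p₂ ≈ (0.322, -0.733, 0.599); φ = arcsin(p_z) ≈ 36.80°, λ = atan2(p_y, p_x) ≈ -66.29°.

≈ lat 36.8°N, lon 66.3°W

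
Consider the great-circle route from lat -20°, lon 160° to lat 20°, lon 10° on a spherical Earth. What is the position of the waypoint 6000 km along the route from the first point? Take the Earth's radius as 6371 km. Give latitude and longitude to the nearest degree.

The haversine formula gives a central angle δ ≈ 2.650 rad (151.8°) between the endpoints. The total great-circle distance is δ·R ≈ 2.650 × 6371 ≈ 16885 km, so the target fraction is f = 6000/16885 ≈ 0.355.
Interpolate at f ≈ 0.355 with slerp weights a = sin((1−f)δ)/sin δ ≈ 2.099, b = sin(fδ)/sin δ ≈ 1.714.
p = a·p₁ + b·p₂ ≈ (-0.268, 0.954, -0.132); φ = arcsin(p_z) ≈ -7.58°, λ = atan2(p_y, p_x) ≈ 105.68°.

≈ lat -8°, lon 106°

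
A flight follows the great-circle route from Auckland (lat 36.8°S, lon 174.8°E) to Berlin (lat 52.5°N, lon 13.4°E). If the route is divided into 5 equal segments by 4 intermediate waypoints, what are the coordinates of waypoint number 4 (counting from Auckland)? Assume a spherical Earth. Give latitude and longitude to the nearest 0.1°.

Write both endpoints as unit vectors p₁, p₂ with components (cos φ cos λ, cos φ sin λ, sin φ).
The central angle between the endpoints is δ = arccos(p₁·p₂) ≈ 2.785 rad (159.6°).
Interpolate at f = 4/5 with slerp weights a = sin((1−f)δ)/sin δ ≈ 1.516, b = sin(fδ)/sin δ ≈ 2.270.
p = a·p₁ + b·p₂ ≈ (0.135, 0.430, 0.893); φ = arcsin(p_z) ≈ 63.19°, λ = atan2(p_y, p_x) ≈ 72.57°.

≈ lat 63.2°N, lon 72.6°E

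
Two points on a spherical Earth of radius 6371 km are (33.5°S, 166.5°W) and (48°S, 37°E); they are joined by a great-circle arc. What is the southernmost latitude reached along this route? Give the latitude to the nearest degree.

≈ 77°S

The great circle lies in the plane with unit normal n̂ = (p₁ × p₂)/|p₁ × p₂|.
Here n̂_z ≈ -0.224; the vertex latitude is φ_max = arccos|n̂_z| ≈ 77.1°.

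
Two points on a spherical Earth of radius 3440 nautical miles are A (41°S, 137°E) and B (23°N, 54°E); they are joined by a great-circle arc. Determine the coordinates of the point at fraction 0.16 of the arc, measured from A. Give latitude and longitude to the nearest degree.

≈ (34°S, 119°E)

Write both endpoints as unit vectors p₁, p₂ with components (cos φ cos λ, cos φ sin λ, sin φ).
The central angle between the endpoints is δ = arccos(p₁·p₂) ≈ 1.743 rad (99.9°).
Interpolate at f = 0.16 with slerp weights a = sin((1−f)δ)/sin δ ≈ 1.009, b = sin(fδ)/sin δ ≈ 0.279.
p = a·p₁ + b·p₂ ≈ (-0.406, 0.728, -0.553); φ = arcsin(p_z) ≈ -33.57°, λ = atan2(p_y, p_x) ≈ 119.15°.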